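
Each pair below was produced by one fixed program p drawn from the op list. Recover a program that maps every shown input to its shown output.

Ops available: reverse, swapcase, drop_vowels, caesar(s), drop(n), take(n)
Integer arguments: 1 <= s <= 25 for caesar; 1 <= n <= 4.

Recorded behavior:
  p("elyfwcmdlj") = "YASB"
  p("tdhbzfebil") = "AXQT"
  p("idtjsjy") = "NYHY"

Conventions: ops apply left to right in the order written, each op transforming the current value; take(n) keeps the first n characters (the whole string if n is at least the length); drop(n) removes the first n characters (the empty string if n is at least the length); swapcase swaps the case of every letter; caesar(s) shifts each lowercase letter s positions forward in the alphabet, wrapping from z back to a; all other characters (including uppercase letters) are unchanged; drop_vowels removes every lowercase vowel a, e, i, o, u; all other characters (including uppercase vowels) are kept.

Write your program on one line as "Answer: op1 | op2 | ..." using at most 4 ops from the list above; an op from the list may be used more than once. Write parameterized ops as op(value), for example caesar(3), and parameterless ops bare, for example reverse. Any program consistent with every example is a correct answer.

reverse | caesar(15) | take(4) | swapcase

Check, running the answer program on each example:
  "elyfwcmdlj" -> "jldmcwfyle" -> "yasbrlunat" -> "yasb" -> "YASB"
  "tdhbzfebil" -> "libefzbhdt" -> "axqtuoqwsi" -> "axqt" -> "AXQT"
  "idtjsjy" -> "yjsjtdi" -> "nyhyisx" -> "nyhy" -> "NYHY"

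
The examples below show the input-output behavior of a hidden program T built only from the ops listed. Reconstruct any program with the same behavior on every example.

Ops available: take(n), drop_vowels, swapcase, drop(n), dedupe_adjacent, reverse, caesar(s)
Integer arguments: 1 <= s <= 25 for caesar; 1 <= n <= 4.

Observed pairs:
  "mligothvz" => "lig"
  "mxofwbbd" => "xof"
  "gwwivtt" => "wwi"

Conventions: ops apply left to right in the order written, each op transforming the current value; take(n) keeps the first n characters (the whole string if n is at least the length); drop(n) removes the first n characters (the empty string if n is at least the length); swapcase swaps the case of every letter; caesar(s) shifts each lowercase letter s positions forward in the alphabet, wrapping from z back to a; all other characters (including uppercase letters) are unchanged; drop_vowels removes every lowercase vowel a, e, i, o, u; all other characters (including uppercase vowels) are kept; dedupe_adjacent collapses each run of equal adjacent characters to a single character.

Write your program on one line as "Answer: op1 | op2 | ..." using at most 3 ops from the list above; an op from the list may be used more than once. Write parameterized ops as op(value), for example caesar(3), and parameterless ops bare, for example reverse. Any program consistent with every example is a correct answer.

drop(1) | take(3)

Check, running the answer program on each example:
  "mligothvz" -> "ligothvz" -> "lig"
  "mxofwbbd" -> "xofwbbd" -> "xof"
  "gwwivtt" -> "wwivtt" -> "wwi"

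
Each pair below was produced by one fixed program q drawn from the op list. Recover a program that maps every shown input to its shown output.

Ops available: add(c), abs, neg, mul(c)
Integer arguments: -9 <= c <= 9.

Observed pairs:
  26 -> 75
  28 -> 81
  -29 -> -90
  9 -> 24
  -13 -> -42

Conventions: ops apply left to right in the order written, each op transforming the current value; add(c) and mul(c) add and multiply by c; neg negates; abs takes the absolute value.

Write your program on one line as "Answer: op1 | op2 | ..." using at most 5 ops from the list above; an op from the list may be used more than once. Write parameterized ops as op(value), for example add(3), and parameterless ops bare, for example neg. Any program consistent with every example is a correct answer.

mul(3) | add(-4) | add(-1) | add(2)

Check, running the answer program on each example:
  26 -> 78 -> 74 -> 73 -> 75
  28 -> 84 -> 80 -> 79 -> 81
  -29 -> -87 -> -91 -> -92 -> -90
  9 -> 27 -> 23 -> 22 -> 24
  -13 -> -39 -> -43 -> -44 -> -42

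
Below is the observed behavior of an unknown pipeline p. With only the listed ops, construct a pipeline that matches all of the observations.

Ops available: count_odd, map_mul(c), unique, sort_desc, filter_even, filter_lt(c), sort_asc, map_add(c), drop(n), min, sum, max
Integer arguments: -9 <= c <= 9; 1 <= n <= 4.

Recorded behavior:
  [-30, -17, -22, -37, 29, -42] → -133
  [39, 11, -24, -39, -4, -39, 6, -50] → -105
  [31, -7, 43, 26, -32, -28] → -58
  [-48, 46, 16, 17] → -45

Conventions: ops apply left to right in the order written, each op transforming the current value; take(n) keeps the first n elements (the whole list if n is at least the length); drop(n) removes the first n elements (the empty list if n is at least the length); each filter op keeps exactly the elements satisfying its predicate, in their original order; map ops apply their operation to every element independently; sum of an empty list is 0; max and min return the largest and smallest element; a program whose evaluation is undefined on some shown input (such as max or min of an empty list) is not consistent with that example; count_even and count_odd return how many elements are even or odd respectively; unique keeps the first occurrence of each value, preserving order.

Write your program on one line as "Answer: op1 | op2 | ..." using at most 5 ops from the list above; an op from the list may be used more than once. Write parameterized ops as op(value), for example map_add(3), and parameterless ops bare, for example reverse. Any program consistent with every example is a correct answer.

unique | sort_asc | map_add(3) | filter_lt(9) | sum

Check, running the answer program on each example:
  [-30, -17, -22, -37, 29, -42] -> [-30, -17, -22, -37, 29, -42] -> [-42, -37, -30, -22, -17, 29] -> [-39, -34, -27, -19, -14, 32] -> [-39, -34, -27, -19, -14] -> -133
  [39, 11, -24, -39, -4, -39, 6, -50] -> [39, 11, -24, -39, -4, 6, -50] -> [-50, -39, -24, -4, 6, 11, 39] -> [-47, -36, -21, -1, 9, 14, 42] -> [-47, -36, -21, -1] -> -105
  [31, -7, 43, 26, -32, -28] -> [31, -7, 43, 26, -32, -28] -> [-32, -28, -7, 26, 31, 43] -> [-29, -25, -4, 29, 34, 46] -> [-29, -25, -4] -> -58
  [-48, 46, 16, 17] -> [-48, 46, 16, 17] -> [-48, 16, 17, 46] -> [-45, 19, 20, 49] -> [-45] -> -45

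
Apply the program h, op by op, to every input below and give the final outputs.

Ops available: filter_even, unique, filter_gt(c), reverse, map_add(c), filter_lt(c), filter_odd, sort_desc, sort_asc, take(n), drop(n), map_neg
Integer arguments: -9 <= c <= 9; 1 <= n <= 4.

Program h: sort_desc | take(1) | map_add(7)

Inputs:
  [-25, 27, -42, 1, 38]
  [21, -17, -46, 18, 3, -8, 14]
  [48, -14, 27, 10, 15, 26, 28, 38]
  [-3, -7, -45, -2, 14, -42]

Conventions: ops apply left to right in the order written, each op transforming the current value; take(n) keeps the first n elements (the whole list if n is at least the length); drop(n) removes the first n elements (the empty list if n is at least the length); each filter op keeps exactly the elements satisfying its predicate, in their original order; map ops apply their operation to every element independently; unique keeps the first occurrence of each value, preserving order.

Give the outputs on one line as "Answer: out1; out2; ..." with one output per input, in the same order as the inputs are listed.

[45]; [28]; [55]; [21]

Execution, op by op:
  [-25, 27, -42, 1, 38] -> [38, 27, 1, -25, -42] -> [38] -> [45]
  [21, -17, -46, 18, 3, -8, 14] -> [21, 18, 14, 3, -8, -17, -46] -> [21] -> [28]
  [48, -14, 27, 10, 15, 26, 28, 38] -> [48, 38, 28, 27, 26, 15, 10, -14] -> [48] -> [55]
  [-3, -7, -45, -2, 14, -42] -> [14, -2, -3, -7, -42, -45] -> [14] -> [21]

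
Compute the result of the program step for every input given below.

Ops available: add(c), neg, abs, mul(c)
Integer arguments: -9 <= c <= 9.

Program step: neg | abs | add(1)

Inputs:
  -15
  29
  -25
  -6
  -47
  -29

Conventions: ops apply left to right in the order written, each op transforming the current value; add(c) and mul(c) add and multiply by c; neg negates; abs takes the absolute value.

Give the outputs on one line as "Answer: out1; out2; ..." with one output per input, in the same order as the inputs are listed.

16; 30; 26; 7; 48; 30

Execution, op by op:
  -15 -> 15 -> 15 -> 16
  29 -> -29 -> 29 -> 30
  -25 -> 25 -> 25 -> 26
  -6 -> 6 -> 6 -> 7
  -47 -> 47 -> 47 -> 48
  -29 -> 29 -> 29 -> 30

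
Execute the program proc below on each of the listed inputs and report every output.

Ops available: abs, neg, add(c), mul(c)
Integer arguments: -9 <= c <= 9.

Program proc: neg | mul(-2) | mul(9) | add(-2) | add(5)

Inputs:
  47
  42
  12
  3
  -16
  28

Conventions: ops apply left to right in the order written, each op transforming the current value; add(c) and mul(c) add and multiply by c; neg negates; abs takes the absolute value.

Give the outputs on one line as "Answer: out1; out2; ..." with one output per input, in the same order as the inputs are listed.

849; 759; 219; 57; -285; 507

Execution, op by op:
  47 -> -47 -> 94 -> 846 -> 844 -> 849
  42 -> -42 -> 84 -> 756 -> 754 -> 759
  12 -> -12 -> 24 -> 216 -> 214 -> 219
  3 -> -3 -> 6 -> 54 -> 52 -> 57
  -16 -> 16 -> -32 -> -288 -> -290 -> -285
  28 -> -28 -> 56 -> 504 -> 502 -> 507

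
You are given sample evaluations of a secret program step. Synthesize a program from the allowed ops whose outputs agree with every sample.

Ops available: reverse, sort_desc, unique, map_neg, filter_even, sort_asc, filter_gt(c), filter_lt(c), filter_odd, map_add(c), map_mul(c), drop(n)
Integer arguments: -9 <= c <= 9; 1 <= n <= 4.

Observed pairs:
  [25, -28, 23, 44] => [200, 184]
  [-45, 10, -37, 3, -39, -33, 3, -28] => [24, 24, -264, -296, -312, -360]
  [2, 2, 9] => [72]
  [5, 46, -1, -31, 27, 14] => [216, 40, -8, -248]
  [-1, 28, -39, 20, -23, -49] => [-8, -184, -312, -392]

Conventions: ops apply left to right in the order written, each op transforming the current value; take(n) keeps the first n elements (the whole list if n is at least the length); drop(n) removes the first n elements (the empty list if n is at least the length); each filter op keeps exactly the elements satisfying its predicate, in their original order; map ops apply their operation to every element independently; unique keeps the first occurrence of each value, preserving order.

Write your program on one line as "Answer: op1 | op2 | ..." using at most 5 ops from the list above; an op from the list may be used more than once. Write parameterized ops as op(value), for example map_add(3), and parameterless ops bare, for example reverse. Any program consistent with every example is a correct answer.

map_neg | filter_odd | map_mul(-8) | sort_asc | sort_desc

Check, running the answer program on each example:
  [25, -28, 23, 44] -> [-25, 28, -23, -44] -> [-25, -23] -> [200, 184] -> [184, 200] -> [200, 184]
  [-45, 10, -37, 3, -39, -33, 3, -28] -> [45, -10, 37, -3, 39, 33, -3, 28] -> [45, 37, -3, 39, 33, -3] -> [-360, -296, 24, -312, -264, 24] -> [-360, -312, -296, -264, 24, 24] -> [24, 24, -264, -296, -312, -360]
  [2, 2, 9] -> [-2, -2, -9] -> [-9] -> [72] -> [72] -> [72]
  [5, 46, -1, -31, 27, 14] -> [-5, -46, 1, 31, -27, -14] -> [-5, 1, 31, -27] -> [40, -8, -248, 216] -> [-248, -8, 40, 216] -> [216, 40, -8, -248]
  [-1, 28, -39, 20, -23, -49] -> [1, -28, 39, -20, 23, 49] -> [1, 39, 23, 49] -> [-8, -312, -184, -392] -> [-392, -312, -184, -8] -> [-8, -184, -312, -392]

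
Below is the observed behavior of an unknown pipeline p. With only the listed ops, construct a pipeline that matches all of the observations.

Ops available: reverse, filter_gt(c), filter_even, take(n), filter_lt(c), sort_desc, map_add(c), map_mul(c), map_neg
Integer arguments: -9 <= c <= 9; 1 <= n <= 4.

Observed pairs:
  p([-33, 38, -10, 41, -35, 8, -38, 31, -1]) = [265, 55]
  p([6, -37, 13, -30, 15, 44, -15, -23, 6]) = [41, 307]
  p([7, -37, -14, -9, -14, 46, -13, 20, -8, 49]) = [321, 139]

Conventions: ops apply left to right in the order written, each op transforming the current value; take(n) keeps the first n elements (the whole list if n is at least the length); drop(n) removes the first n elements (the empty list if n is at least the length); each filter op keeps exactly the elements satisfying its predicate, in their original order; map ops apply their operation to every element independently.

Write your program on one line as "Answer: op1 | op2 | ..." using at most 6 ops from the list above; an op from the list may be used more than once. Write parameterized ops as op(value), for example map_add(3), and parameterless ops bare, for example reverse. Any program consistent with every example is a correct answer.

filter_gt(-3) | map_mul(7) | filter_even | take(2) | map_add(-1)

Check, running the answer program on each example:
  [-33, 38, -10, 41, -35, 8, -38, 31, -1] -> [38, 41, 8, 31, -1] -> [266, 287, 56, 217, -7] -> [266, 56] -> [266, 56] -> [265, 55]
  [6, -37, 13, -30, 15, 44, -15, -23, 6] -> [6, 13, 15, 44, 6] -> [42, 91, 105, 308, 42] -> [42, 308, 42] -> [42, 308] -> [41, 307]
  [7, -37, -14, -9, -14, 46, -13, 20, -8, 49] -> [7, 46, 20, 49] -> [49, 322, 140, 343] -> [322, 140] -> [322, 140] -> [321, 139]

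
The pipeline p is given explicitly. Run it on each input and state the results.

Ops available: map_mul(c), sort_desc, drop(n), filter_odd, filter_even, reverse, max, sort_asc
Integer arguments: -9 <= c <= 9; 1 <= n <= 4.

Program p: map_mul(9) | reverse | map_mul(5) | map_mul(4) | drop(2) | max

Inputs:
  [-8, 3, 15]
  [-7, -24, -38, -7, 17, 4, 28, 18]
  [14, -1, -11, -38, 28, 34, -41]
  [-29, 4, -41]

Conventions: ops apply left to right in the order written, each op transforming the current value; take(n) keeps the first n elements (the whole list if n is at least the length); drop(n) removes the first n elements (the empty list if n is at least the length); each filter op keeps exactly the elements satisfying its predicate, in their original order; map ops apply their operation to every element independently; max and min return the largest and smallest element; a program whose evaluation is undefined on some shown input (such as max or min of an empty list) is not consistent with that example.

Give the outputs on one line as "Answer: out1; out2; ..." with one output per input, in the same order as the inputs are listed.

Execution, op by op:
  [-8, 3, 15] -> [-72, 27, 135] -> [135, 27, -72] -> [675, 135, -360] -> [2700, 540, -1440] -> [-1440] -> -1440
  [-7, -24, -38, -7, 17, 4, 28, 18] -> [-63, -216, -342, -63, 153, 36, 252, 162] -> [162, 252, 36, 153, -63, -342, -216, -63] -> [810, 1260, 180, 765, -315, -1710, -1080, -315] -> [3240, 5040, 720, 3060, -1260, -6840, -4320, -1260] -> [720, 3060, -1260, -6840, -4320, -1260] -> 3060
  [14, -1, -11, -38, 28, 34, -41] -> [126, -9, -99, -342, 252, 306, -369] -> [-369, 306, 252, -342, -99, -9, 126] -> [-1845, 1530, 1260, -1710, -495, -45, 630] -> [-7380, 6120, 5040, -6840, -1980, -180, 2520] -> [5040, -6840, -1980, -180, 2520] -> 5040
  [-29, 4, -41] -> [-261, 36, -369] -> [-369, 36, -261] -> [-1845, 180, -1305] -> [-7380, 720, -5220] -> [-5220] -> -5220

-1440; 3060; 5040; -5220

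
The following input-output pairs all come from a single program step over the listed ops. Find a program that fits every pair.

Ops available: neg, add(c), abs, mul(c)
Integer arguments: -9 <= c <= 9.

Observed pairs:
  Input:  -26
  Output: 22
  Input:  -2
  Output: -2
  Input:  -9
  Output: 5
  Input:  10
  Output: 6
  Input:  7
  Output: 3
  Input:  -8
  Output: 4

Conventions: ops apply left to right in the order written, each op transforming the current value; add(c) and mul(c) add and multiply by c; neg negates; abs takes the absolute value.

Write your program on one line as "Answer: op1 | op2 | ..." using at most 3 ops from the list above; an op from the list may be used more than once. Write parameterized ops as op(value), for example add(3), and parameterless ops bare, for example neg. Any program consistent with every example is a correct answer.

abs | add(-4)

Check, running the answer program on each example:
  -26 -> 26 -> 22
  -2 -> 2 -> -2
  -9 -> 9 -> 5
  10 -> 10 -> 6
  7 -> 7 -> 3
  -8 -> 8 -> 4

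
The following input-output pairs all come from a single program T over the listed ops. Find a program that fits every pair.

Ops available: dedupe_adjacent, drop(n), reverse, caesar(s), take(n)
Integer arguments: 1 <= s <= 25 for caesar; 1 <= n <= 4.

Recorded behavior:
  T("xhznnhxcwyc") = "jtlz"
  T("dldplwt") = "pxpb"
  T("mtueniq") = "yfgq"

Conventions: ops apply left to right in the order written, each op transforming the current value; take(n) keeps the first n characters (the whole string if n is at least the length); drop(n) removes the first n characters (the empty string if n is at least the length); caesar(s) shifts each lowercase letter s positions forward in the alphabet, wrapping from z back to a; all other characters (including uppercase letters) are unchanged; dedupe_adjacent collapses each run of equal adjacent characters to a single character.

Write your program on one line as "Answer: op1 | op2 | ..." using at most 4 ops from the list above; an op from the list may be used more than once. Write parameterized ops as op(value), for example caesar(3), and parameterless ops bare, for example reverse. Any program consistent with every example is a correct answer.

dedupe_adjacent | caesar(12) | take(4)

Check, running the answer program on each example:
  "xhznnhxcwyc" -> "xhznhxcwyc" -> "jtlztjoiko" -> "jtlz"
  "dldplwt" -> "dldplwt" -> "pxpbxif" -> "pxpb"
  "mtueniq" -> "mtueniq" -> "yfgqzuc" -> "yfgq"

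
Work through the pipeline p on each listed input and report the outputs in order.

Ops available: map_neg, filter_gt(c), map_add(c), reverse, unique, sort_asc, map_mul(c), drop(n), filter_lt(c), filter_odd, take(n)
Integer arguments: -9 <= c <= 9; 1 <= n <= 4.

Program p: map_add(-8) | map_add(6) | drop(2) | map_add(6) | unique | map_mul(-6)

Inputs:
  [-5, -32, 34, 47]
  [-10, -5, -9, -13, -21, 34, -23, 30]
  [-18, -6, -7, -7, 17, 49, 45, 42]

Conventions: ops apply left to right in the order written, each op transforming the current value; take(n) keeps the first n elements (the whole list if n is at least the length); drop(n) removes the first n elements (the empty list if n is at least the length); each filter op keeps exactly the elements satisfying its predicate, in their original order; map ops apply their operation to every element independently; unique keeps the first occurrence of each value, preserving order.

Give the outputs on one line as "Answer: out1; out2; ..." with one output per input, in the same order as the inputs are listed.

[-228, -306]; [30, 54, 102, -228, 114, -204]; [18, -126, -318, -294, -276]

Execution, op by op:
  [-5, -32, 34, 47] -> [-13, -40, 26, 39] -> [-7, -34, 32, 45] -> [32, 45] -> [38, 51] -> [38, 51] -> [-228, -306]
  [-10, -5, -9, -13, -21, 34, -23, 30] -> [-18, -13, -17, -21, -29, 26, -31, 22] -> [-12, -7, -11, -15, -23, 32, -25, 28] -> [-11, -15, -23, 32, -25, 28] -> [-5, -9, -17, 38, -19, 34] -> [-5, -9, -17, 38, -19, 34] -> [30, 54, 102, -228, 114, -204]
  [-18, -6, -7, -7, 17, 49, 45, 42] -> [-26, -14, -15, -15, 9, 41, 37, 34] -> [-20, -8, -9, -9, 15, 47, 43, 40] -> [-9, -9, 15, 47, 43, 40] -> [-3, -3, 21, 53, 49, 46] -> [-3, 21, 53, 49, 46] -> [18, -126, -318, -294, -276]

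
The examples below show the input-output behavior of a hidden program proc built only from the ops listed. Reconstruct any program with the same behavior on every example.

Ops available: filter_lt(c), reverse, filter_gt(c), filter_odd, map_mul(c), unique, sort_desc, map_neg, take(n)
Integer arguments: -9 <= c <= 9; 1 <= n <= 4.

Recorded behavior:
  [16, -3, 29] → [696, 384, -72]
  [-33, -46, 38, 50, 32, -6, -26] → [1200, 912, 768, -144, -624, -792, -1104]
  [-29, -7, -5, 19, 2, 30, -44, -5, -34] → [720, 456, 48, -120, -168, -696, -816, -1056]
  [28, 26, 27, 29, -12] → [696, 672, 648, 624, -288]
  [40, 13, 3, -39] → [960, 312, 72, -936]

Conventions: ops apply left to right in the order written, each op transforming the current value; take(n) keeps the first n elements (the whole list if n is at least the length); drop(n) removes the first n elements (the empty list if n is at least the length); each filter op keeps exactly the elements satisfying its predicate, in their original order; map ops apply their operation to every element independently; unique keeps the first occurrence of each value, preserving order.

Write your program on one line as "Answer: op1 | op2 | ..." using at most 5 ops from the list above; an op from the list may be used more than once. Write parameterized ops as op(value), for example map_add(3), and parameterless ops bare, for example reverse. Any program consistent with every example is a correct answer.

map_mul(3) | map_neg | map_mul(-8) | sort_desc | unique

Check, running the answer program on each example:
  [16, -3, 29] -> [48, -9, 87] -> [-48, 9, -87] -> [384, -72, 696] -> [696, 384, -72] -> [696, 384, -72]
  [-33, -46, 38, 50, 32, -6, -26] -> [-99, -138, 114, 150, 96, -18, -78] -> [99, 138, -114, -150, -96, 18, 78] -> [-792, -1104, 912, 1200, 768, -144, -624] -> [1200, 912, 768, -144, -624, -792, -1104] -> [1200, 912, 768, -144, -624, -792, -1104]
  [-29, -7, -5, 19, 2, 30, -44, -5, -34] -> [-87, -21, -15, 57, 6, 90, -132, -15, -102] -> [87, 21, 15, -57, -6, -90, 132, 15, 102] -> [-696, -168, -120, 456, 48, 720, -1056, -120, -816] -> [720, 456, 48, -120, -120, -168, -696, -816, -1056] -> [720, 456, 48, -120, -168, -696, -816, -1056]
  [28, 26, 27, 29, -12] -> [84, 78, 81, 87, -36] -> [-84, -78, -81, -87, 36] -> [672, 624, 648, 696, -288] -> [696, 672, 648, 624, -288] -> [696, 672, 648, 624, -288]
  [40, 13, 3, -39] -> [120, 39, 9, -117] -> [-120, -39, -9, 117] -> [960, 312, 72, -936] -> [960, 312, 72, -936] -> [960, 312, 72, -936]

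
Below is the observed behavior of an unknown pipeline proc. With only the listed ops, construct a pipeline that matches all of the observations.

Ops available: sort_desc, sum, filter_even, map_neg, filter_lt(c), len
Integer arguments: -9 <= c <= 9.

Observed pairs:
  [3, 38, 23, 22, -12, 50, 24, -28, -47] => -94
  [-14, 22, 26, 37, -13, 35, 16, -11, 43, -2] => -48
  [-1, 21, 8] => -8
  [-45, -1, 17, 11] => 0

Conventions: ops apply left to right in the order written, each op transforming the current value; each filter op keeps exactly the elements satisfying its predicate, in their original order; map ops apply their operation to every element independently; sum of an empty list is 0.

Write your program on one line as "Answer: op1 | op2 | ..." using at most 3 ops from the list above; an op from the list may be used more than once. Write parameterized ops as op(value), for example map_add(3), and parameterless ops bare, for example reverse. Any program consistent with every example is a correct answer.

map_neg | filter_even | sum

Check, running the answer program on each example:
  [3, 38, 23, 22, -12, 50, 24, -28, -47] -> [-3, -38, -23, -22, 12, -50, -24, 28, 47] -> [-38, -22, 12, -50, -24, 28] -> -94
  [-14, 22, 26, 37, -13, 35, 16, -11, 43, -2] -> [14, -22, -26, -37, 13, -35, -16, 11, -43, 2] -> [14, -22, -26, -16, 2] -> -48
  [-1, 21, 8] -> [1, -21, -8] -> [-8] -> -8
  [-45, -1, 17, 11] -> [45, 1, -17, -11] -> [] -> 0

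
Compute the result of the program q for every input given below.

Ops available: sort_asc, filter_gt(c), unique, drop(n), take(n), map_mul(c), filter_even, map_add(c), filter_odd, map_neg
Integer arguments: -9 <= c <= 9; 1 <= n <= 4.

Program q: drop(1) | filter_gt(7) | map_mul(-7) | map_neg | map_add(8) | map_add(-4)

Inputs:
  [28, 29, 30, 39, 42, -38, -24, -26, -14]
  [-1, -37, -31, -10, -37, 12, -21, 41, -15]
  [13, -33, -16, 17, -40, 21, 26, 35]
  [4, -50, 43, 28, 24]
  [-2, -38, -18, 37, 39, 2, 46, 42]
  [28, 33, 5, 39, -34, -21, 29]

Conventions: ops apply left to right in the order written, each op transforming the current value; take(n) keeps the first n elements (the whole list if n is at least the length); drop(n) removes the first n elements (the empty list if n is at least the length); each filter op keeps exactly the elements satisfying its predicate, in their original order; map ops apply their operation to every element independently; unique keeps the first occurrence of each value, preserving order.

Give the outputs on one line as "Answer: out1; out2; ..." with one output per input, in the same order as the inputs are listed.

Execution, op by op:
  [28, 29, 30, 39, 42, -38, -24, -26, -14] -> [29, 30, 39, 42, -38, -24, -26, -14] -> [29, 30, 39, 42] -> [-203, -210, -273, -294] -> [203, 210, 273, 294] -> [211, 218, 281, 302] -> [207, 214, 277, 298]
  [-1, -37, -31, -10, -37, 12, -21, 41, -15] -> [-37, -31, -10, -37, 12, -21, 41, -15] -> [12, 41] -> [-84, -287] -> [84, 287] -> [92, 295] -> [88, 291]
  [13, -33, -16, 17, -40, 21, 26, 35] -> [-33, -16, 17, -40, 21, 26, 35] -> [17, 21, 26, 35] -> [-119, -147, -182, -245] -> [119, 147, 182, 245] -> [127, 155, 190, 253] -> [123, 151, 186, 249]
  [4, -50, 43, 28, 24] -> [-50, 43, 28, 24] -> [43, 28, 24] -> [-301, -196, -168] -> [301, 196, 168] -> [309, 204, 176] -> [305, 200, 172]
  [-2, -38, -18, 37, 39, 2, 46, 42] -> [-38, -18, 37, 39, 2, 46, 42] -> [37, 39, 46, 42] -> [-259, -273, -322, -294] -> [259, 273, 322, 294] -> [267, 281, 330, 302] -> [263, 277, 326, 298]
  [28, 33, 5, 39, -34, -21, 29] -> [33, 5, 39, -34, -21, 29] -> [33, 39, 29] -> [-231, -273, -203] -> [231, 273, 203] -> [239, 281, 211] -> [235, 277, 207]

[207, 214, 277, 298]; [88, 291]; [123, 151, 186, 249]; [305, 200, 172]; [263, 277, 326, 298]; [235, 277, 207]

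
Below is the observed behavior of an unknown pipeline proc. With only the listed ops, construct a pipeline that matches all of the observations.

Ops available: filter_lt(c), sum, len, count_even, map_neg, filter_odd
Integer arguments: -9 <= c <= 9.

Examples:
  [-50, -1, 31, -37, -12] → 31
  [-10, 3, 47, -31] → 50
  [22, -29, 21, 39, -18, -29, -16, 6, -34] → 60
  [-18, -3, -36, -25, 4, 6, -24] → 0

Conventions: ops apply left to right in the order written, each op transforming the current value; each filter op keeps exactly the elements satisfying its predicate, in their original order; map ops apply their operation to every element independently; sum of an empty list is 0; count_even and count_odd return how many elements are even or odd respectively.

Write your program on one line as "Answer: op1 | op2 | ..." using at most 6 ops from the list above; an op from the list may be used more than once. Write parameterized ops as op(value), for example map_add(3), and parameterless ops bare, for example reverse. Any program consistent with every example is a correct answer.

map_neg | filter_lt(-1) | filter_odd | map_neg | sum

Check, running the answer program on each example:
  [-50, -1, 31, -37, -12] -> [50, 1, -31, 37, 12] -> [-31] -> [-31] -> [31] -> 31
  [-10, 3, 47, -31] -> [10, -3, -47, 31] -> [-3, -47] -> [-3, -47] -> [3, 47] -> 50
  [22, -29, 21, 39, -18, -29, -16, 6, -34] -> [-22, 29, -21, -39, 18, 29, 16, -6, 34] -> [-22, -21, -39, -6] -> [-21, -39] -> [21, 39] -> 60
  [-18, -3, -36, -25, 4, 6, -24] -> [18, 3, 36, 25, -4, -6, 24] -> [-4, -6] -> [] -> [] -> 0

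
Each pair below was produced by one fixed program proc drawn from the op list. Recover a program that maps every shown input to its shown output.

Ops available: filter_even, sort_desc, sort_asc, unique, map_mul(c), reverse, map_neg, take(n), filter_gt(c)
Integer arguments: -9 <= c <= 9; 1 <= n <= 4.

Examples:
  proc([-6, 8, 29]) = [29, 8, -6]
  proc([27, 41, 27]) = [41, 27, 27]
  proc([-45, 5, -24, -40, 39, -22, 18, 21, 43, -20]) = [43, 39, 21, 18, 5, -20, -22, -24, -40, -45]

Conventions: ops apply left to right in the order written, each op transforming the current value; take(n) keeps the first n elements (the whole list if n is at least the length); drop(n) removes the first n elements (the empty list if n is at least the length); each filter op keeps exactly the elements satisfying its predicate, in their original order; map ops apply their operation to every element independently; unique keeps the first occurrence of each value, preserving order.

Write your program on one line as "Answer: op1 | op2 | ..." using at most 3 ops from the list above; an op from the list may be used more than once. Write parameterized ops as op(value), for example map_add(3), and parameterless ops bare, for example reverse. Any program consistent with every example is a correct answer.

reverse | sort_asc | reverse

Check, running the answer program on each example:
  [-6, 8, 29] -> [29, 8, -6] -> [-6, 8, 29] -> [29, 8, -6]
  [27, 41, 27] -> [27, 41, 27] -> [27, 27, 41] -> [41, 27, 27]
  [-45, 5, -24, -40, 39, -22, 18, 21, 43, -20] -> [-20, 43, 21, 18, -22, 39, -40, -24, 5, -45] -> [-45, -40, -24, -22, -20, 5, 18, 21, 39, 43] -> [43, 39, 21, 18, 5, -20, -22, -24, -40, -45]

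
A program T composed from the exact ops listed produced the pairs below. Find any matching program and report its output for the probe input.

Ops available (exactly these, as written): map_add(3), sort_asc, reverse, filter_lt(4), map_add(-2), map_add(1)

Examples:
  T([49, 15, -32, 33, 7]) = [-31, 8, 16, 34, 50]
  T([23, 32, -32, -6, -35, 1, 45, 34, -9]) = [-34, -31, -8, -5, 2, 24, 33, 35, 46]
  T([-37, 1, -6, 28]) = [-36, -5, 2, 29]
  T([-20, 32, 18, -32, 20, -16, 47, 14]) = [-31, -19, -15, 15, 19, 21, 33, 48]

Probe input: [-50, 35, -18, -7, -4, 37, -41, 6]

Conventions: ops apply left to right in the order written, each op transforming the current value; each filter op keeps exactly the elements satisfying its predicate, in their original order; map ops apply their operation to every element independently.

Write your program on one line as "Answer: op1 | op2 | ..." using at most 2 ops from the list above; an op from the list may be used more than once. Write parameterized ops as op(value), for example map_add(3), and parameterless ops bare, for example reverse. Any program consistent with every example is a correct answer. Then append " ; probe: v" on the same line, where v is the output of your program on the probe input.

sort_asc | map_add(1) ; probe: [-49, -40, -17, -6, -3, 7, 36, 38]

Check, running the answer program on each example:
  [49, 15, -32, 33, 7] -> [-32, 7, 15, 33, 49] -> [-31, 8, 16, 34, 50]
  [23, 32, -32, -6, -35, 1, 45, 34, -9] -> [-35, -32, -9, -6, 1, 23, 32, 34, 45] -> [-34, -31, -8, -5, 2, 24, 33, 35, 46]
  [-37, 1, -6, 28] -> [-37, -6, 1, 28] -> [-36, -5, 2, 29]
  [-20, 32, 18, -32, 20, -16, 47, 14] -> [-32, -20, -16, 14, 18, 20, 32, 47] -> [-31, -19, -15, 15, 19, 21, 33, 48]
  probe: [-50, 35, -18, -7, -4, 37, -41, 6] -> [-50, -41, -18, -7, -4, 6, 35, 37] -> [-49, -40, -17, -6, -3, 7, 36, 38]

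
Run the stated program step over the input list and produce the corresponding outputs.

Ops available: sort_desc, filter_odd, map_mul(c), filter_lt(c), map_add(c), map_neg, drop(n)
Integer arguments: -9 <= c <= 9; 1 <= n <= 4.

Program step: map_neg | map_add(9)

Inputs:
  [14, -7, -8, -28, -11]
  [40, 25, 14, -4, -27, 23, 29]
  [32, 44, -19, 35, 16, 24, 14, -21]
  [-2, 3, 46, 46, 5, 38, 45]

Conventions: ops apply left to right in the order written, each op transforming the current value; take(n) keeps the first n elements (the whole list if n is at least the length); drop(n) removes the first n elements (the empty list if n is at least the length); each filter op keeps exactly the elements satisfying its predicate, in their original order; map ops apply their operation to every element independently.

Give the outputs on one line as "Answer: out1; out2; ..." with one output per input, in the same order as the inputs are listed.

Execution, op by op:
  [14, -7, -8, -28, -11] -> [-14, 7, 8, 28, 11] -> [-5, 16, 17, 37, 20]
  [40, 25, 14, -4, -27, 23, 29] -> [-40, -25, -14, 4, 27, -23, -29] -> [-31, -16, -5, 13, 36, -14, -20]
  [32, 44, -19, 35, 16, 24, 14, -21] -> [-32, -44, 19, -35, -16, -24, -14, 21] -> [-23, -35, 28, -26, -7, -15, -5, 30]
  [-2, 3, 46, 46, 5, 38, 45] -> [2, -3, -46, -46, -5, -38, -45] -> [11, 6, -37, -37, 4, -29, -36]

[-5, 16, 17, 37, 20]; [-31, -16, -5, 13, 36, -14, -20]; [-23, -35, 28, -26, -7, -15, -5, 30]; [11, 6, -37, -37, 4, -29, -36]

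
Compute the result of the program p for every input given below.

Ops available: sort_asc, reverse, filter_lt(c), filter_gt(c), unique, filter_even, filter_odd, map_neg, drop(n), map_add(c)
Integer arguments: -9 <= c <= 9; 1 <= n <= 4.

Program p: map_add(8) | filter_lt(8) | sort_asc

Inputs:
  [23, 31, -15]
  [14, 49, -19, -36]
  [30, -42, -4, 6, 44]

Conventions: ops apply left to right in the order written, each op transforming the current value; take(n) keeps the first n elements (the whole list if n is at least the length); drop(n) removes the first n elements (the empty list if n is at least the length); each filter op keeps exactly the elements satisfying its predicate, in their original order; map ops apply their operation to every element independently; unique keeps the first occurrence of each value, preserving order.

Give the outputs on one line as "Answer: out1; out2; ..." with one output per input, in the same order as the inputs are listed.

Execution, op by op:
  [23, 31, -15] -> [31, 39, -7] -> [-7] -> [-7]
  [14, 49, -19, -36] -> [22, 57, -11, -28] -> [-11, -28] -> [-28, -11]
  [30, -42, -4, 6, 44] -> [38, -34, 4, 14, 52] -> [-34, 4] -> [-34, 4]

[-7]; [-28, -11]; [-34, 4]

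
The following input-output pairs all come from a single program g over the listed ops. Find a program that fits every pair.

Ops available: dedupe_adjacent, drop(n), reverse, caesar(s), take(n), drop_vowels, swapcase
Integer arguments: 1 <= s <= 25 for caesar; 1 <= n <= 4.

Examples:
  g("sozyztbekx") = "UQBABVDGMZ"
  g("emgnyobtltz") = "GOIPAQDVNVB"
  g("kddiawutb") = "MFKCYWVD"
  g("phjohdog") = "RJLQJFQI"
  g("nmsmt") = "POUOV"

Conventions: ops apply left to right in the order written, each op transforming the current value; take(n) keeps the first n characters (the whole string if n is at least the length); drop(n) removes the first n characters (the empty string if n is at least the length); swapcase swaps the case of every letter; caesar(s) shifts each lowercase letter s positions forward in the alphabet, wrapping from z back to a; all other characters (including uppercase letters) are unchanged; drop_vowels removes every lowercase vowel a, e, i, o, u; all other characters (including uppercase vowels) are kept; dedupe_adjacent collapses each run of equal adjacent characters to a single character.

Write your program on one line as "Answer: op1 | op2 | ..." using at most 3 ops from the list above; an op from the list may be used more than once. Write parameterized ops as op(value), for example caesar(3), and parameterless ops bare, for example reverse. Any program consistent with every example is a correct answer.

caesar(2) | dedupe_adjacent | swapcase

Check, running the answer program on each example:
  "sozyztbekx" -> "uqbabvdgmz" -> "uqbabvdgmz" -> "UQBABVDGMZ"
  "emgnyobtltz" -> "goipaqdvnvb" -> "goipaqdvnvb" -> "GOIPAQDVNVB"
  "kddiawutb" -> "mffkcywvd" -> "mfkcywvd" -> "MFKCYWVD"
  "phjohdog" -> "rjlqjfqi" -> "rjlqjfqi" -> "RJLQJFQI"
  "nmsmt" -> "pouov" -> "pouov" -> "POUOV"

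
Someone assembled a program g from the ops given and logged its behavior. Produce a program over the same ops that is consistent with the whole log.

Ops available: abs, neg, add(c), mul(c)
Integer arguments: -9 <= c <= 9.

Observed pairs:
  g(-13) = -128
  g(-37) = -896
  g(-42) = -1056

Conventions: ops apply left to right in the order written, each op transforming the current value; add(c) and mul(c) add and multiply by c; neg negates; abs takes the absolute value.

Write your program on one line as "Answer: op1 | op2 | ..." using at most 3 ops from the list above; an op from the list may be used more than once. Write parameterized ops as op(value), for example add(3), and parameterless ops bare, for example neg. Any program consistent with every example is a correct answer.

add(9) | mul(-4) | mul(-8)

Check, running the answer program on each example:
  -13 -> -4 -> 16 -> -128
  -37 -> -28 -> 112 -> -896
  -42 -> -33 -> 132 -> -1056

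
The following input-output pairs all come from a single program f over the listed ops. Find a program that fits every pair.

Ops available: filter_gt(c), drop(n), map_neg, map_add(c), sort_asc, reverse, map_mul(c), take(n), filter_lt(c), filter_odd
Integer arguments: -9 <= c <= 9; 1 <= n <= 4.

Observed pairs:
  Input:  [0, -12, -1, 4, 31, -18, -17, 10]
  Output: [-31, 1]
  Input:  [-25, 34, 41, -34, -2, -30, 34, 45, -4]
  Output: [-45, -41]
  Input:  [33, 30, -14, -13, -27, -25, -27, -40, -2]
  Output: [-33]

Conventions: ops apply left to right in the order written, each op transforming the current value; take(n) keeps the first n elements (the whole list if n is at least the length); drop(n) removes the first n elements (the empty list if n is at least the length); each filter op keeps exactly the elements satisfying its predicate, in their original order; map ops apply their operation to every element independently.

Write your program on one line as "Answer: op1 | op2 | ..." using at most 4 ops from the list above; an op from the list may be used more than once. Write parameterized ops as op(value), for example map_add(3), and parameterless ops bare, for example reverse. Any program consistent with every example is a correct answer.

filter_gt(-9) | reverse | filter_odd | map_mul(-1)

Check, running the answer program on each example:
  [0, -12, -1, 4, 31, -18, -17, 10] -> [0, -1, 4, 31, 10] -> [10, 31, 4, -1, 0] -> [31, -1] -> [-31, 1]
  [-25, 34, 41, -34, -2, -30, 34, 45, -4] -> [34, 41, -2, 34, 45, -4] -> [-4, 45, 34, -2, 41, 34] -> [45, 41] -> [-45, -41]
  [33, 30, -14, -13, -27, -25, -27, -40, -2] -> [33, 30, -2] -> [-2, 30, 33] -> [33] -> [-33]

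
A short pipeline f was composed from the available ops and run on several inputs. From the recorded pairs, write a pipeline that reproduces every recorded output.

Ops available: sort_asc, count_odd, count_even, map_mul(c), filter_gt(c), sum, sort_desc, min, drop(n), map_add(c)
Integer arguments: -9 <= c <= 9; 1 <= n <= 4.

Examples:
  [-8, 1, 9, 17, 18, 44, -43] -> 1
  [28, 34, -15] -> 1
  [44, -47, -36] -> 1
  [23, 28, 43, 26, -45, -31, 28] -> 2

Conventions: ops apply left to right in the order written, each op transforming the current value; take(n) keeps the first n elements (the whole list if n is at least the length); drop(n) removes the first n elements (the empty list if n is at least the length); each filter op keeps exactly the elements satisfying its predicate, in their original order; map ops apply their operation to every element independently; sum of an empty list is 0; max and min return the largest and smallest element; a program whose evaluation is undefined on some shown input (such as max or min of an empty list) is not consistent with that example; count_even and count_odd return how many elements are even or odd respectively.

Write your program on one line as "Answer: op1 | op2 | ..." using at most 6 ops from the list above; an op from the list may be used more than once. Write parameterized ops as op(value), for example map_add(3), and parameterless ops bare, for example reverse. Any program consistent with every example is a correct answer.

map_mul(-3) | sort_desc | filter_gt(8) | map_mul(-3) | count_odd

Check, running the answer program on each example:
  [-8, 1, 9, 17, 18, 44, -43] -> [24, -3, -27, -51, -54, -132, 129] -> [129, 24, -3, -27, -51, -54, -132] -> [129, 24] -> [-387, -72] -> 1
  [28, 34, -15] -> [-84, -102, 45] -> [45, -84, -102] -> [45] -> [-135] -> 1
  [44, -47, -36] -> [-132, 141, 108] -> [141, 108, -132] -> [141, 108] -> [-423, -324] -> 1
  [23, 28, 43, 26, -45, -31, 28] -> [-69, -84, -129, -78, 135, 93, -84] -> [135, 93, -69, -78, -84, -84, -129] -> [135, 93] -> [-405, -279] -> 2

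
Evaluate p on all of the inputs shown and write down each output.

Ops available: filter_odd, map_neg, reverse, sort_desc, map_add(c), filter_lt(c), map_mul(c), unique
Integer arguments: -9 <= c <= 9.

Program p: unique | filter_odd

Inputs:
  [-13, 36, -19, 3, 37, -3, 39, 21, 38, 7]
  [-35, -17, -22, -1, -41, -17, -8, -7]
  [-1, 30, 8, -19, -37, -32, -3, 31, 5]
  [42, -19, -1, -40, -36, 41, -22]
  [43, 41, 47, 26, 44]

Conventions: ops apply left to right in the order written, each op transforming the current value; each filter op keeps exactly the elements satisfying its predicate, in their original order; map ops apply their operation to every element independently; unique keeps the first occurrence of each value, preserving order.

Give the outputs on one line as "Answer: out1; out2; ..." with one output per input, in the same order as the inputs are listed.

Execution, op by op:
  [-13, 36, -19, 3, 37, -3, 39, 21, 38, 7] -> [-13, 36, -19, 3, 37, -3, 39, 21, 38, 7] -> [-13, -19, 3, 37, -3, 39, 21, 7]
  [-35, -17, -22, -1, -41, -17, -8, -7] -> [-35, -17, -22, -1, -41, -8, -7] -> [-35, -17, -1, -41, -7]
  [-1, 30, 8, -19, -37, -32, -3, 31, 5] -> [-1, 30, 8, -19, -37, -32, -3, 31, 5] -> [-1, -19, -37, -3, 31, 5]
  [42, -19, -1, -40, -36, 41, -22] -> [42, -19, -1, -40, -36, 41, -22] -> [-19, -1, 41]
  [43, 41, 47, 26, 44] -> [43, 41, 47, 26, 44] -> [43, 41, 47]

[-13, -19, 3, 37, -3, 39, 21, 7]; [-35, -17, -1, -41, -7]; [-1, -19, -37, -3, 31, 5]; [-19, -1, 41]; [43, 41, 47]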